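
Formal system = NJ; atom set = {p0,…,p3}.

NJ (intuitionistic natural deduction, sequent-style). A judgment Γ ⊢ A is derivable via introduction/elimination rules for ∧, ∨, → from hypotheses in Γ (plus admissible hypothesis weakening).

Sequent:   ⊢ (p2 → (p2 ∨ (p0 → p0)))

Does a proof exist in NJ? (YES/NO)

Derivation trace:
[→I]  ⊢ (p2 → (p2 ∨ (p0 → p0)))
  [∨I₂] p2 ⊢ (p2 ∨ (p0 → p0))
    [Wk] p2 ⊢ (p0 → p0)
      [→I]  ⊢ (p0 → p0)
        [Ax] p0 ⊢ p0

Result: YES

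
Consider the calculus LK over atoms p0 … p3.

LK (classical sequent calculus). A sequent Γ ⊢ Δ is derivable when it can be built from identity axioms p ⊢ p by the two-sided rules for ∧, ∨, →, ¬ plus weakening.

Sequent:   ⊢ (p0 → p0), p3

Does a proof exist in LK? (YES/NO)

Derivation trace:
[WR]  ⊢ (p0 → p0), p3
  [→R]  ⊢ (p0 → p0)
    [Ax] p0 ⊢ p0

Result: YES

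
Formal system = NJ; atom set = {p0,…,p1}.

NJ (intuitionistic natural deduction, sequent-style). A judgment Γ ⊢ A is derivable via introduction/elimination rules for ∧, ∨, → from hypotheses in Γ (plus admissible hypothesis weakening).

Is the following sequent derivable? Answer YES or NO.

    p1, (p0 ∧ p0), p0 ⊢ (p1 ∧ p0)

Derivation (root first):
[∧I] p1, (p0 ∧ p0), p0 ⊢ (p1 ∧ p0)
  [Ax] p1 ⊢ p1
  [Wk] p0, (p0 ∧ p0), p0 ⊢ p0
    [Wk] p0, (p0 ∧ p0) ⊢ p0
      [Ax] p0 ⊢ p0

Result: YES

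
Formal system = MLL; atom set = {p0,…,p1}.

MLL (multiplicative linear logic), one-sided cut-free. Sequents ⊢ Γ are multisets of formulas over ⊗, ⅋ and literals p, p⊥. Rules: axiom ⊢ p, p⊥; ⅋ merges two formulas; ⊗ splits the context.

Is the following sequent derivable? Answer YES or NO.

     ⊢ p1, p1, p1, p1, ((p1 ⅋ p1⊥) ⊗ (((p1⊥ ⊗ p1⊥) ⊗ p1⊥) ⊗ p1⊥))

Derivation trace:
[⊗]  ⊢ p1, p1, p1, p1, ((p1 ⅋ p1⊥) ⊗ (((p1⊥ ⊗ p1⊥) ⊗ p1⊥) ⊗ p1⊥))
  [⅋]  ⊢ (p1 ⅋ p1⊥)
    [Ax]  ⊢ p1, p1⊥
  [⊗]  ⊢ p1, p1, p1, p1, (((p1⊥ ⊗ p1⊥) ⊗ p1⊥) ⊗ p1⊥)
    [⊗]  ⊢ p1, p1, p1, ((p1⊥ ⊗ p1⊥) ⊗ p1⊥)
      [⊗]  ⊢ p1, p1, (p1⊥ ⊗ p1⊥)
        [Ax]  ⊢ p1, p1⊥
        [Ax]  ⊢ p1, p1⊥
      [Ax]  ⊢ p1, p1⊥
    [Ax]  ⊢ p1, p1⊥

Result: YES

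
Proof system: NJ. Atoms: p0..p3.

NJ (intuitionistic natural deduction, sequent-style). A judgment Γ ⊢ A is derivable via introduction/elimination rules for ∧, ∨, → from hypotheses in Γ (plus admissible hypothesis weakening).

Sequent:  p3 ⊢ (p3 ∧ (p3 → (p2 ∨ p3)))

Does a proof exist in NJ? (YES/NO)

Proof tree:
[∧I] p3 ⊢ (p3 ∧ (p3 → (p2 ∨ p3)))
  [Ax] p3 ⊢ p3
  [→I]  ⊢ (p3 → (p2 ∨ p3))
    [∨I₂] p3 ⊢ (p2 ∨ p3)
      [Ax] p3 ⊢ p3

Result: YES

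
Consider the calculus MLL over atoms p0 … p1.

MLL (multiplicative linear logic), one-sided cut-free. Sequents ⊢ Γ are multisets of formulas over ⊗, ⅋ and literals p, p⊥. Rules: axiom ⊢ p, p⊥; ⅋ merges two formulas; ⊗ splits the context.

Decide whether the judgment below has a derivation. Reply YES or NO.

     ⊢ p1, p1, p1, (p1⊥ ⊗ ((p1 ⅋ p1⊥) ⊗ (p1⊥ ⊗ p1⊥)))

Derivation trace:
[⊗]  ⊢ p1, p1, p1, (p1⊥ ⊗ ((p1 ⅋ p1⊥) ⊗ (p1⊥ ⊗ p1⊥)))
  [Ax]  ⊢ p1, p1⊥
  [⊗]  ⊢ p1, p1, ((p1 ⅋ p1⊥) ⊗ (p1⊥ ⊗ p1⊥))
    [⅋]  ⊢ (p1 ⅋ p1⊥)
      [Ax]  ⊢ p1, p1⊥
    [⊗]  ⊢ p1, p1, (p1⊥ ⊗ p1⊥)
      [Ax]  ⊢ p1, p1⊥
      [Ax]  ⊢ p1, p1⊥

Result: YES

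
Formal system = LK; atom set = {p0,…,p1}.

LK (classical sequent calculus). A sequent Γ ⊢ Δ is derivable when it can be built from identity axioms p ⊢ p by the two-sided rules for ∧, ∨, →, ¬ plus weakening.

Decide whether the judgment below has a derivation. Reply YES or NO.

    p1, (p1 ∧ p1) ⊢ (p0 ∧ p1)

Search for a countermodel by truth-table:
  v=00: Γ:[p1=F, (p1 ∧ p1)=F] Δ:[(p0 ∧ p1)=F] refutes=False
  v=01: Γ:[p1=T, (p1 ∧ p1)=T] Δ:[(p0 ∧ p1)=F] refutes=True  ← countermodel

Result: NO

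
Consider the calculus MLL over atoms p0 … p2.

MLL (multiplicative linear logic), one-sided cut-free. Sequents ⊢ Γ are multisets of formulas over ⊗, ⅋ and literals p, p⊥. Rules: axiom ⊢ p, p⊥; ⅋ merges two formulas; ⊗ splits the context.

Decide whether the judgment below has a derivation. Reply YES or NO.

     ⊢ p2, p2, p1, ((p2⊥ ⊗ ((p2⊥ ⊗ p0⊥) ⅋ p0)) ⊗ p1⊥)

Derivation (root first):
[⊗]  ⊢ p2, p2, p1, ((p2⊥ ⊗ ((p2⊥ ⊗ p0⊥) ⅋ p0)) ⊗ p1⊥)
  [⊗]  ⊢ p2, p2, (p2⊥ ⊗ ((p2⊥ ⊗ p0⊥) ⅋ p0))
    [Ax]  ⊢ p2, p2⊥
    [⅋]  ⊢ p2, ((p2⊥ ⊗ p0⊥) ⅋ p0)
      [⊗]  ⊢ p2, p0, (p2⊥ ⊗ p0⊥)
        [Ax]  ⊢ p2, p2⊥
        [Ax]  ⊢ p0, p0⊥
  [Ax]  ⊢ p1, p1⊥

Result: YES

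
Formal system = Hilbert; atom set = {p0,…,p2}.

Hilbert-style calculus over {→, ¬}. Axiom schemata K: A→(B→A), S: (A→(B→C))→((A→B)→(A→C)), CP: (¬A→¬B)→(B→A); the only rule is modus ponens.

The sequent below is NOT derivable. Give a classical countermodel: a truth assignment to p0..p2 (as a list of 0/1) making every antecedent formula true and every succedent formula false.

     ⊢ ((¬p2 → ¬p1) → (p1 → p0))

Truth-table refutation:
  v=000: Γ:[] Δ:[((¬p2 → ¬p1) → (p1 → p0))=T] refutes=False
  v=001: Γ:[] Δ:[((¬p2 → ¬p1) → (p1 → p0))=T] refutes=False
  v=010: Γ:[] Δ:[((¬p2 → ¬p1) → (p1 → p0))=T] refutes=False
  v=011: Γ:[] Δ:[((¬p2 → ¬p1) → (p1 → p0))=F] refutes=True  ← countermodel

Result: [0, 1, 1]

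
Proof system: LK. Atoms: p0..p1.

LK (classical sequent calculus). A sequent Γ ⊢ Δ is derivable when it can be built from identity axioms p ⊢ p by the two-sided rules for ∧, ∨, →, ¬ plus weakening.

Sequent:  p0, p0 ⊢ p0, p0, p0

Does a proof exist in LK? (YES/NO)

Derivation (root first):
[WR] p0, p0 ⊢ p0, p0, p0
  [WL] p0, p0 ⊢ p0, p0
    [WR] p0 ⊢ p0, p0
      [Ax] p0 ⊢ p0

Result: YES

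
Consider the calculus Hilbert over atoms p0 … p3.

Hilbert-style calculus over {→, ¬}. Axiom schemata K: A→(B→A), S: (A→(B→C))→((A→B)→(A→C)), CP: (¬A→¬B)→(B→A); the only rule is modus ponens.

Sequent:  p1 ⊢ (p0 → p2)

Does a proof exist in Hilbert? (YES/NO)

Enumerate valuations to refute Γ ⊢ Δ:
  v=0000: Γ:[p1=F] Δ:[(p0 → p2)=T] refutes=False
  v=0001: Γ:[p1=F] Δ:[(p0 → p2)=T] refutes=False
  v=0010: Γ:[p1=F] Δ:[(p0 → p2)=T] refutes=False
  v=0011: Γ:[p1=F] Δ:[(p0 → p2)=T] refutes=False
  v=0100: Γ:[p1=T] Δ:[(p0 → p2)=T] refutes=False
  v=0101: Γ:[p1=T] Δ:[(p0 → p2)=T] refutes=False
  v=0110: Γ:[p1=T] Δ:[(p0 → p2)=T] refutes=False
  v=0111: Γ:[p1=T] Δ:[(p0 → p2)=T] refutes=False
  v=1000: Γ:[p1=F] Δ:[(p0 → p2)=F] refutes=False
  v=1001: Γ:[p1=F] Δ:[(p0 → p2)=F] refutes=False
  v=1010: Γ:[p1=F] Δ:[(p0 → p2)=T] refutes=False
  v=1011: Γ:[p1=F] Δ:[(p0 → p2)=T] refutes=False
  v=1100: Γ:[p1=T] Δ:[(p0 → p2)=F] refutes=True  ← countermodel

Result: NO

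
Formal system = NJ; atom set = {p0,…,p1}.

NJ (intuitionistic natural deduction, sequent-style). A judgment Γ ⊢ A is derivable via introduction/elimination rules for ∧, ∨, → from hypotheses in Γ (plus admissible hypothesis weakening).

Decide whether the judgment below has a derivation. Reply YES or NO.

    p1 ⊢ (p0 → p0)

Derivation trace:
[Wk] p1 ⊢ (p0 → p0)
  [→I]  ⊢ (p0 → p0)
    [Ax] p0 ⊢ p0

Result: YES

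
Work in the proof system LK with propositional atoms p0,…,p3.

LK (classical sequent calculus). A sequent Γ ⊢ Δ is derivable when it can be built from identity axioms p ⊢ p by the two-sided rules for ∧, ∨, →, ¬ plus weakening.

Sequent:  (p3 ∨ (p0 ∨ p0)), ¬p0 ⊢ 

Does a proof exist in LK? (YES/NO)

Truth-table refutation:
  v=0000: Γ:[(p3 ∨ (p0 ∨ p0))=F, ¬p0=T] Δ:[] refutes=False
  v=0001: Γ:[(p3 ∨ (p0 ∨ p0))=T, ¬p0=T] Δ:[] refutes=True  ← countermodel

Result: NO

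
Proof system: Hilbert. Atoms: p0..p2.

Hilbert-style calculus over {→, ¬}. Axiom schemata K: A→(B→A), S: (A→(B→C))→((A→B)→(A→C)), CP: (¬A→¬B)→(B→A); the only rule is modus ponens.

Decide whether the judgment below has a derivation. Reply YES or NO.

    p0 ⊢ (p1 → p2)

Search for a countermodel by truth-table:
  v=000: Γ:[p0=F] Δ:[(p1 → p2)=T] refutes=False
  v=001: Γ:[p0=F] Δ:[(p1 → p2)=T] refutes=False
  v=010: Γ:[p0=F] Δ:[(p1 → p2)=F] refutes=False
  v=011: Γ:[p0=F] Δ:[(p1 → p2)=T] refutes=False
  v=100: Γ:[p0=T] Δ:[(p1 → p2)=T] refutes=False
  v=101: Γ:[p0=T] Δ:[(p1 → p2)=T] refutes=False
  v=110: Γ:[p0=T] Δ:[(p1 → p2)=F] refutes=True  ← countermodel

Result: NO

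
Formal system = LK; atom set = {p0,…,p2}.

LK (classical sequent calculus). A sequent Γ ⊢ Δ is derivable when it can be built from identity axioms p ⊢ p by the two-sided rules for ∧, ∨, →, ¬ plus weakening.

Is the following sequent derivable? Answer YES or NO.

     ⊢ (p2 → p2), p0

Derivation (root first):
[WR]  ⊢ (p2 → p2), p0
  [→R]  ⊢ (p2 → p2)
    [Ax] p2 ⊢ p2

Result: YES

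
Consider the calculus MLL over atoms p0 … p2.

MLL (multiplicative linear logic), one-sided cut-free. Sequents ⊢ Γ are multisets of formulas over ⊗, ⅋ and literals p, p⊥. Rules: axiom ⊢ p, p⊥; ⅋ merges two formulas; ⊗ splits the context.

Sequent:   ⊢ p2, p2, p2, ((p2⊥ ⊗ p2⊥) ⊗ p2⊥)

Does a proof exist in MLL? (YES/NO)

Proof tree:
[⊗]  ⊢ p2, p2, p2, ((p2⊥ ⊗ p2⊥) ⊗ p2⊥)
  [⊗]  ⊢ p2, p2, (p2⊥ ⊗ p2⊥)
    [Ax]  ⊢ p2, p2⊥
    [Ax]  ⊢ p2, p2⊥
  [Ax]  ⊢ p2, p2⊥

Result: YES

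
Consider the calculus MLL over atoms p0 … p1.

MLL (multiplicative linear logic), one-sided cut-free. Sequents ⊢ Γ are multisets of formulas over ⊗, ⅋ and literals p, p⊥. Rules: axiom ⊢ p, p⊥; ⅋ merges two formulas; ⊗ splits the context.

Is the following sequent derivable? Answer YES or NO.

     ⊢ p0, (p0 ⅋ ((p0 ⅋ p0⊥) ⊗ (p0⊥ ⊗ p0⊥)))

Derivation trace:
[⅋]  ⊢ p0, (p0 ⅋ ((p0 ⅋ p0⊥) ⊗ (p0⊥ ⊗ p0⊥)))
  [⊗]  ⊢ p0, p0, ((p0 ⅋ p0⊥) ⊗ (p0⊥ ⊗ p0⊥))
    [⅋]  ⊢ (p0 ⅋ p0⊥)
      [Ax]  ⊢ p0, p0⊥
    [⊗]  ⊢ p0, p0, (p0⊥ ⊗ p0⊥)
      [Ax]  ⊢ p0, p0⊥
      [Ax]  ⊢ p0, p0⊥

Result: YES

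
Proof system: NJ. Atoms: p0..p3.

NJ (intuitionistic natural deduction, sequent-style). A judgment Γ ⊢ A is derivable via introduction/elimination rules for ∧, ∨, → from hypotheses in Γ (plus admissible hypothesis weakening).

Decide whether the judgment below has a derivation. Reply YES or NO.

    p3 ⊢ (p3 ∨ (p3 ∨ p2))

Derivation trace:
[∨I₂] p3 ⊢ (p3 ∨ (p3 ∨ p2))
  [∨I₁] p3 ⊢ (p3 ∨ p2)
    [Ax] p3 ⊢ p3

Result: YES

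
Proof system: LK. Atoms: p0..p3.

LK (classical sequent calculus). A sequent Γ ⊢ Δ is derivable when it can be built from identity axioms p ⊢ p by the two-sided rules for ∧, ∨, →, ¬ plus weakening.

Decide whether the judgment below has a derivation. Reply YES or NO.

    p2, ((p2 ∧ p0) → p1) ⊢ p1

Search for a countermodel by truth-table:
  v=0000: Γ:[p2=F, ((p2 ∧ p0) → p1)=T] Δ:[p1=F] refutes=False
  v=0001: Γ:[p2=F, ((p2 ∧ p0) → p1)=T] Δ:[p1=F] refutes=False
  v=0010: Γ:[p2=T, ((p2 ∧ p0) → p1)=T] Δ:[p1=F] refutes=True  ← countermodel

Result: NO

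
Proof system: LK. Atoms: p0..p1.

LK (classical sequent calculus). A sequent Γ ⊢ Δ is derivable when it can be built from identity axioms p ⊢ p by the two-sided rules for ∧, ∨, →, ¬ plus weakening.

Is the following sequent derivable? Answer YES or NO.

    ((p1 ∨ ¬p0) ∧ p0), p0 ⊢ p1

Derivation (root first):
[WL] ((p1 ∨ ¬p0) ∧ p0), p0 ⊢ p1
  [∧L] ((p1 ∨ ¬p0) ∧ p0) ⊢ p1
    [∨L] p0, (p1 ∨ ¬p0) ⊢ p1
      [Ax] p1 ⊢ p1
      [¬L] p0, ¬p0 ⊢ 
        [Ax] p0 ⊢ p0

Result: YES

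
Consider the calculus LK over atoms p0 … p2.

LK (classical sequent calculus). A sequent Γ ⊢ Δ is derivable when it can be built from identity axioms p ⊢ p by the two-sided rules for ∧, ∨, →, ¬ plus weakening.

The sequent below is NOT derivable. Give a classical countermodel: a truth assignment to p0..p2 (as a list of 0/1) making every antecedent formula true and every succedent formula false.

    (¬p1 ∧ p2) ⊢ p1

Truth-table refutation:
  v=000: Γ:[(¬p1 ∧ p2)=F] Δ:[p1=F] refutes=False
  v=001: Γ:[(¬p1 ∧ p2)=T] Δ:[p1=F] refutes=True  ← countermodel

Result: [0, 0, 1]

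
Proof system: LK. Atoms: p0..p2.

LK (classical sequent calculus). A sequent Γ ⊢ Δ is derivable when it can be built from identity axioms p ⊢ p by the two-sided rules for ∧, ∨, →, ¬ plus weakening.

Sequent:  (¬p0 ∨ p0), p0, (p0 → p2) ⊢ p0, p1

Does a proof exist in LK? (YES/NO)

Proof tree:
[WR] (¬p0 ∨ p0), p0, (p0 → p2) ⊢ p0, p1
  [→L] (¬p0 ∨ p0), p0, (p0 → p2) ⊢ p0
    [∨L] p0, (¬p0 ∨ p0) ⊢ p0
      [¬L] p0, ¬p0 ⊢ 
        [Ax] p0 ⊢ p0
      [Ax] p0 ⊢ p0
    [WL] p0, p2 ⊢ p0
      [Ax] p0 ⊢ p0

Result: YES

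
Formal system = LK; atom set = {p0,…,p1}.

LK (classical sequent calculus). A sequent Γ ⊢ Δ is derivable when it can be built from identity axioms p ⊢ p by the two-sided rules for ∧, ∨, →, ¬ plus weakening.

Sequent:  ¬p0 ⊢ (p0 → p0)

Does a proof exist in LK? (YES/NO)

Proof tree:
[→R] ¬p0 ⊢ (p0 → p0)
  [¬L] p0, ¬p0 ⊢ p0
    [WR] p0 ⊢ p0, p0
      [Ax] p0 ⊢ p0

Result: YES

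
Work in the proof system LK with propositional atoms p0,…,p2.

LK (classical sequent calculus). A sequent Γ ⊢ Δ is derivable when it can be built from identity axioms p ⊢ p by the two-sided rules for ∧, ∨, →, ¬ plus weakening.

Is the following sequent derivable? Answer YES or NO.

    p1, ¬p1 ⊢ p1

Derivation trace:
[¬L] p1, ¬p1 ⊢ p1
  [WR] p1 ⊢ p1, p1
    [Ax] p1 ⊢ p1

Result: YES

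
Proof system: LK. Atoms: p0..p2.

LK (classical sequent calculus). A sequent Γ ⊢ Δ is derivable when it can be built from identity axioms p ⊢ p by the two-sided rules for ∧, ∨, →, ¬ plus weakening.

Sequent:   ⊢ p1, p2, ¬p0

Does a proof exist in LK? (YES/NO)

Truth-table refutation:
  v=000: Γ:[] Δ:[p1=F, p2=F, ¬p0=T] refutes=False
  v=001: Γ:[] Δ:[p1=F, p2=T, ¬p0=T] refutes=False
  v=010: Γ:[] Δ:[p1=T, p2=F, ¬p0=T] refutes=False
  v=011: Γ:[] Δ:[p1=T, p2=T, ¬p0=T] refutes=False
  v=100: Γ:[] Δ:[p1=F, p2=F, ¬p0=F] refutes=True  ← countermodel

Result: NO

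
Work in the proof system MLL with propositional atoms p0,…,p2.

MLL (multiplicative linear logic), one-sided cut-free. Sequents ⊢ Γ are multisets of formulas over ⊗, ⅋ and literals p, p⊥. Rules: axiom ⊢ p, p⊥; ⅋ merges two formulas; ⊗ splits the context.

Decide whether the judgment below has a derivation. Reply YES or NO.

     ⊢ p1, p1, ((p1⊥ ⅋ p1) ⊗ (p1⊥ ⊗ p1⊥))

Derivation trace:
[⊗]  ⊢ p1, p1, ((p1⊥ ⅋ p1) ⊗ (p1⊥ ⊗ p1⊥))
  [⅋]  ⊢ (p1⊥ ⅋ p1)
    [Ax]  ⊢ p1, p1⊥
  [⊗]  ⊢ p1, p1, (p1⊥ ⊗ p1⊥)
    [Ax]  ⊢ p1, p1⊥
    [Ax]  ⊢ p1, p1⊥

Result: YES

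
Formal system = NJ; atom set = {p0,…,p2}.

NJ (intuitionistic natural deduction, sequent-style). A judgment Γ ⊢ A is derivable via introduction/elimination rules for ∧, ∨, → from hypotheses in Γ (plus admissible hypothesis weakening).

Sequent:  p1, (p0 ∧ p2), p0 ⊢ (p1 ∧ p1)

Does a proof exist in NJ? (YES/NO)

Derivation trace:
[Wk] p1, (p0 ∧ p2), p0 ⊢ (p1 ∧ p1)
  [∧I] p1, (p0 ∧ p2) ⊢ (p1 ∧ p1)
    [Wk] p1, (p0 ∧ p2) ⊢ p1
      [Ax] p1 ⊢ p1
    [Wk] p1, (p0 ∧ p2) ⊢ p1
      [Ax] p1 ⊢ p1

Result: YES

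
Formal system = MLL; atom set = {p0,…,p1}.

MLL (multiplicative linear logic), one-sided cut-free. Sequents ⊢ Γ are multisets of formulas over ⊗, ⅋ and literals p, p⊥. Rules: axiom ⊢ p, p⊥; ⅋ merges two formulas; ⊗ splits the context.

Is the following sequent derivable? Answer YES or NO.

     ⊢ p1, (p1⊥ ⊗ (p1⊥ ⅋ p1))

Derivation trace:
[⊗]  ⊢ p1, (p1⊥ ⊗ (p1⊥ ⅋ p1))
  [Ax]  ⊢ p1, p1⊥
  [⅋]  ⊢ (p1⊥ ⅋ p1)
    [Ax]  ⊢ p1, p1⊥

Result: YES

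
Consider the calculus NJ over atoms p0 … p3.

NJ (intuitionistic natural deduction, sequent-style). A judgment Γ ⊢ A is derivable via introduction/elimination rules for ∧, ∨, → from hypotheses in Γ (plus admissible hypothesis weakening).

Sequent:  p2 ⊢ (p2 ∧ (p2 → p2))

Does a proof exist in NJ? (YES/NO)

Derivation (root first):
[∧I] p2 ⊢ (p2 ∧ (p2 → p2))
  [Ax] p2 ⊢ p2
  [→I] p2 ⊢ (p2 → p2)
    [Wk] p2, p2 ⊢ p2
      [Ax] p2 ⊢ p2

Result: YES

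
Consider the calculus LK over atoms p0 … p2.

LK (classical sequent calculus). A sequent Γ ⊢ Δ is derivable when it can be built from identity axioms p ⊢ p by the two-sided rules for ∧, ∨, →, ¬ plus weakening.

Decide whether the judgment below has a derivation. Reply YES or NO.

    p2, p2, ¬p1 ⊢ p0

Search for a countermodel by truth-table:
  v=000: Γ:[p2=F, p2=F, ¬p1=T] Δ:[p0=F] refutes=False
  v=001: Γ:[p2=T, p2=T, ¬p1=T] Δ:[p0=F] refutes=True  ← countermodel

Result: NO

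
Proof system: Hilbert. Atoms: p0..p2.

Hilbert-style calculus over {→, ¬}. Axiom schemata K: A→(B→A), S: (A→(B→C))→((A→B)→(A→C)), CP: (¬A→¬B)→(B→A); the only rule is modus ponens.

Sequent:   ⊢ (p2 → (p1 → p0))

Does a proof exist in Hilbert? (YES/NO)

Truth-table refutation:
  v=000: Γ:[] Δ:[(p2 → (p1 → p0))=T] refutes=False
  v=001: Γ:[] Δ:[(p2 → (p1 → p0))=T] refutes=False
  v=010: Γ:[] Δ:[(p2 → (p1 → p0))=T] refutes=False
  v=011: Γ:[] Δ:[(p2 → (p1 → p0))=F] refutes=True  ← countermodel

Result: NO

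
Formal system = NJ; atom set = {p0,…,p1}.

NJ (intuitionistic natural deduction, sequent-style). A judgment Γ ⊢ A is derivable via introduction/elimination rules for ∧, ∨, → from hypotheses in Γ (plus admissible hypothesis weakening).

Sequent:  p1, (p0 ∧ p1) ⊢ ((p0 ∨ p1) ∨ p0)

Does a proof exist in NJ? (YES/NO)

Derivation (root first):
[Wk] p1, (p0 ∧ p1) ⊢ ((p0 ∨ p1) ∨ p0)
  [∨I₁] p1 ⊢ ((p0 ∨ p1) ∨ p0)
    [∨I₂] p1 ⊢ (p0 ∨ p1)
      [Ax] p1 ⊢ p1

Result: YES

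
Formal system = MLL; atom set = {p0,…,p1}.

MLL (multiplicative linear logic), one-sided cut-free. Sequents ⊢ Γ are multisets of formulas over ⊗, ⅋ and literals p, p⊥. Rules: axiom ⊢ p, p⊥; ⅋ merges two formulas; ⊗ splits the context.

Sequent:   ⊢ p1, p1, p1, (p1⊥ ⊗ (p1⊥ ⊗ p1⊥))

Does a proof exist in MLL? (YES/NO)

Derivation trace:
[⊗]  ⊢ p1, p1, p1, (p1⊥ ⊗ (p1⊥ ⊗ p1⊥))
  [Ax]  ⊢ p1, p1⊥
  [⊗]  ⊢ p1, p1, (p1⊥ ⊗ p1⊥)
    [Ax]  ⊢ p1, p1⊥
    [Ax]  ⊢ p1, p1⊥

Result: YES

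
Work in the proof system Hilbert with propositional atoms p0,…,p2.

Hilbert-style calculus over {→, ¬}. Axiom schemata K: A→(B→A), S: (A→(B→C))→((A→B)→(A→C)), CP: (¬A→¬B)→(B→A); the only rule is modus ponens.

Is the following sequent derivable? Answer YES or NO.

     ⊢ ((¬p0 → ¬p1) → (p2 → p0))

Truth-table refutation:
  v=000: Γ:[] Δ:[((¬p0 → ¬p1) → (p2 → p0))=T] refutes=False
  v=001: Γ:[] Δ:[((¬p0 → ¬p1) → (p2 → p0))=F] refutes=True  ← countermodel

Result: NO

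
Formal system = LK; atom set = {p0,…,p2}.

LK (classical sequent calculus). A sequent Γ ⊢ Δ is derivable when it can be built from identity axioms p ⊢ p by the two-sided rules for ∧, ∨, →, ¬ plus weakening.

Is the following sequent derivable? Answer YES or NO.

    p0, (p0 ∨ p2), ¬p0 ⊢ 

Derivation trace:
[¬L] p0, (p0 ∨ p2), ¬p0 ⊢ 
  [∨L] p0, (p0 ∨ p2) ⊢ p0
    [Ax] p0 ⊢ p0
    [WL] p0, p2 ⊢ p0
      [Ax] p0 ⊢ p0

Result: YES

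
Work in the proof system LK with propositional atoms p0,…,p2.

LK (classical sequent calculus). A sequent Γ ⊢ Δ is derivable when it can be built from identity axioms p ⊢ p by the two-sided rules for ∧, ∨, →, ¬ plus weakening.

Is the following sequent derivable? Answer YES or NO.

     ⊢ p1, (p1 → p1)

Derivation (root first):
[→R]  ⊢ p1, (p1 → p1)
  [WR] p1 ⊢ p1, p1
    [Ax] p1 ⊢ p1

Result: YES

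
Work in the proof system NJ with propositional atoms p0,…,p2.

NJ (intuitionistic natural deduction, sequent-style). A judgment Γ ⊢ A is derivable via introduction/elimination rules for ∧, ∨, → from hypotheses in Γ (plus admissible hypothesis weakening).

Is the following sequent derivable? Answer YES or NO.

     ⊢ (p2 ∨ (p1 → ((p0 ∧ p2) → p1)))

Derivation (root first):
[∨I₂]  ⊢ (p2 ∨ (p1 → ((p0 ∧ p2) → p1)))
  [→I]  ⊢ (p1 → ((p0 ∧ p2) → p1))
    [→I] p1 ⊢ ((p0 ∧ p2) → p1)
      [Wk] p1, (p0 ∧ p2) ⊢ p1
        [Ax] p1 ⊢ p1

Result: YES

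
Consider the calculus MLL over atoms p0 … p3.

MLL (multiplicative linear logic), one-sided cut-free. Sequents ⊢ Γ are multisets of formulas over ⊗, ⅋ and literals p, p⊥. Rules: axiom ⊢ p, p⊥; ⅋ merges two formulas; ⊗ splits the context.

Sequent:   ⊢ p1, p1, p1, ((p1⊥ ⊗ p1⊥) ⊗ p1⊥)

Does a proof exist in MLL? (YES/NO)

Proof tree:
[⊗]  ⊢ p1, p1, p1, ((p1⊥ ⊗ p1⊥) ⊗ p1⊥)
  [⊗]  ⊢ p1, p1, (p1⊥ ⊗ p1⊥)
    [Ax]  ⊢ p1, p1⊥
    [Ax]  ⊢ p1, p1⊥
  [Ax]  ⊢ p1, p1⊥

Result: YES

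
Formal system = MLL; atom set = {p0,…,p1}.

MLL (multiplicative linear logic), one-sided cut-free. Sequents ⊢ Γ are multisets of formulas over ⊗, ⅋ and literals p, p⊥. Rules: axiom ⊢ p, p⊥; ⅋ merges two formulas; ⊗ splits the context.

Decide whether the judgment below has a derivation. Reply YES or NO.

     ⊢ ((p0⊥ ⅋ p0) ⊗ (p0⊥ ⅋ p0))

Proof tree:
[⊗]  ⊢ ((p0⊥ ⅋ p0) ⊗ (p0⊥ ⅋ p0))
  [⅋]  ⊢ (p0⊥ ⅋ p0)
    [Ax]  ⊢ p0, p0⊥
  [⅋]  ⊢ (p0⊥ ⅋ p0)
    [Ax]  ⊢ p0, p0⊥

Result: YES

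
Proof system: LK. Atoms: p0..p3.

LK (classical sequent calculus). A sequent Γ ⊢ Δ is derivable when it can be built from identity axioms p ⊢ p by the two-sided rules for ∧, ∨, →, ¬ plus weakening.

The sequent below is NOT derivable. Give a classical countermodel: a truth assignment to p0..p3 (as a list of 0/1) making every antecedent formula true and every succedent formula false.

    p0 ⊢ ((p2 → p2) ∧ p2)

Search for a countermodel by truth-table:
  v=0000: Γ:[p0=F] Δ:[((p2 → p2) ∧ p2)=F] refutes=False
  v=0001: Γ:[p0=F] Δ:[((p2 → p2) ∧ p2)=F] refutes=False
  v=0010: Γ:[p0=F] Δ:[((p2 → p2) ∧ p2)=T] refutes=False
  v=0011: Γ:[p0=F] Δ:[((p2 → p2) ∧ p2)=T] refutes=False
  v=0100: Γ:[p0=F] Δ:[((p2 → p2) ∧ p2)=F] refutes=False
  v=0101: Γ:[p0=F] Δ:[((p2 → p2) ∧ p2)=F] refutes=False
  v=0110: Γ:[p0=F] Δ:[((p2 → p2) ∧ p2)=T] refutes=False
  v=0111: Γ:[p0=F] Δ:[((p2 → p2) ∧ p2)=T] refutes=False
  v=1000: Γ:[p0=T] Δ:[((p2 → p2) ∧ p2)=F] refutes=True  ← countermodel

Result: [1, 0, 0, 0]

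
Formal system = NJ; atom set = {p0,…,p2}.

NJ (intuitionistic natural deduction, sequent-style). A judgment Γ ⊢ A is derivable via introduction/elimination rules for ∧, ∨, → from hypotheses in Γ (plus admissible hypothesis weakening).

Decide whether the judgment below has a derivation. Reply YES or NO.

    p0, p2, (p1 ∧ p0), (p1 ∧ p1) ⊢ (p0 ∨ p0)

Proof tree:
[Wk] p0, p2, (p1 ∧ p0), (p1 ∧ p1) ⊢ (p0 ∨ p0)
  [∨I₂] p0, p2, (p1 ∧ p0) ⊢ (p0 ∨ p0)
    [Wk] p0, p2, (p1 ∧ p0) ⊢ p0
      [Wk] p0, p2 ⊢ p0
        [Ax] p0 ⊢ p0

Result: YES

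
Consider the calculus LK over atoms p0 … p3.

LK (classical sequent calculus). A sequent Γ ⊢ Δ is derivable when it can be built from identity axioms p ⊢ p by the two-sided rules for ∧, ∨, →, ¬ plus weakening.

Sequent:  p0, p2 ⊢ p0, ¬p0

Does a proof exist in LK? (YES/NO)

Proof tree:
[WL] p0, p2 ⊢ p0, ¬p0
  [¬R] p0 ⊢ p0, ¬p0
    [WL] p0, p0 ⊢ p0
      [Ax] p0 ⊢ p0

Result: YES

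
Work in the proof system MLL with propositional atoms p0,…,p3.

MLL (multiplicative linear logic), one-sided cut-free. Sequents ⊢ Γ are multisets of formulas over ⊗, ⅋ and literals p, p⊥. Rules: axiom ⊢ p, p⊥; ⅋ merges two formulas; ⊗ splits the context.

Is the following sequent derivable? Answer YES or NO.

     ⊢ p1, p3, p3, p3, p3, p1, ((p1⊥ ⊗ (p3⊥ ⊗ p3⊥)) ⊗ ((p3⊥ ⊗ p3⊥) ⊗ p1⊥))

Proof tree:
[⊗]  ⊢ p1, p3, p3, p3, p3, p1, ((p1⊥ ⊗ (p3⊥ ⊗ p3⊥)) ⊗ ((p3⊥ ⊗ p3⊥) ⊗ p1⊥))
  [⊗]  ⊢ p1, p3, p3, (p1⊥ ⊗ (p3⊥ ⊗ p3⊥))
    [Ax]  ⊢ p1, p1⊥
    [⊗]  ⊢ p3, p3, (p3⊥ ⊗ p3⊥)
      [Ax]  ⊢ p3, p3⊥
      [Ax]  ⊢ p3, p3⊥
  [⊗]  ⊢ p3, p3, p1, ((p3⊥ ⊗ p3⊥) ⊗ p1⊥)
    [⊗]  ⊢ p3, p3, (p3⊥ ⊗ p3⊥)
      [Ax]  ⊢ p3, p3⊥
      [Ax]  ⊢ p3, p3⊥
    [Ax]  ⊢ p1, p1⊥

Result: YES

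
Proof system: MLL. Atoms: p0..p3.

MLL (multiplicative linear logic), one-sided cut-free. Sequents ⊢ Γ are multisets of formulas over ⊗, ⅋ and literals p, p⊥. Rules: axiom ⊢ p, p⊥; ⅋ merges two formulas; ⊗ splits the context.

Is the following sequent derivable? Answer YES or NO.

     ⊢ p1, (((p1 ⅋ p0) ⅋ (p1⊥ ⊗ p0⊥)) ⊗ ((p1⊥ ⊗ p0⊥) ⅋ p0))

Derivation (root first):
[⊗]  ⊢ p1, (((p1 ⅋ p0) ⅋ (p1⊥ ⊗ p0⊥)) ⊗ ((p1⊥ ⊗ p0⊥) ⅋ p0))
  [⅋]  ⊢ ((p1 ⅋ p0) ⅋ (p1⊥ ⊗ p0⊥))
    [⅋]  ⊢ (p1⊥ ⊗ p0⊥), (p1 ⅋ p0)
      [⊗]  ⊢ p1, p0, (p1⊥ ⊗ p0⊥)
        [Ax]  ⊢ p1, p1⊥
        [Ax]  ⊢ p0, p0⊥
  [⅋]  ⊢ p1, ((p1⊥ ⊗ p0⊥) ⅋ p0)
    [⊗]  ⊢ p1, p0, (p1⊥ ⊗ p0⊥)
      [Ax]  ⊢ p1, p1⊥
      [Ax]  ⊢ p0, p0⊥

Result: YES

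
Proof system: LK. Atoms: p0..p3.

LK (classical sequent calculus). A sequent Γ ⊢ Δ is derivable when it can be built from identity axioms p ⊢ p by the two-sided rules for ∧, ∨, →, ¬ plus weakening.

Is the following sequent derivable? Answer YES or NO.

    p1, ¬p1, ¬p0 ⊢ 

Derivation (root first):
[¬L] p1, ¬p1, ¬p0 ⊢ 
  [WR] p1, ¬p1 ⊢ p0
    [¬L] p1, ¬p1 ⊢ 
      [Ax] p1 ⊢ p1

Result: YES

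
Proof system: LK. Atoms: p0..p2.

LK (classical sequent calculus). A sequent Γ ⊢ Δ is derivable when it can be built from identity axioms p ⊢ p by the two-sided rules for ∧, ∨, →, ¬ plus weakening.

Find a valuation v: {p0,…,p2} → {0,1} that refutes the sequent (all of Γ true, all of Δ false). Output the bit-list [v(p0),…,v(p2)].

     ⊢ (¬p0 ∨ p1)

Enumerate valuations to refute Γ ⊢ Δ:
  v=000: Γ:[] Δ:[(¬p0 ∨ p1)=T] refutes=False
  v=001: Γ:[] Δ:[(¬p0 ∨ p1)=T] refutes=False
  v=010: Γ:[] Δ:[(¬p0 ∨ p1)=T] refutes=False
  v=011: Γ:[] Δ:[(¬p0 ∨ p1)=T] refutes=False
  v=100: Γ:[] Δ:[(¬p0 ∨ p1)=F] refutes=True  ← countermodel

Result: [1, 0, 0]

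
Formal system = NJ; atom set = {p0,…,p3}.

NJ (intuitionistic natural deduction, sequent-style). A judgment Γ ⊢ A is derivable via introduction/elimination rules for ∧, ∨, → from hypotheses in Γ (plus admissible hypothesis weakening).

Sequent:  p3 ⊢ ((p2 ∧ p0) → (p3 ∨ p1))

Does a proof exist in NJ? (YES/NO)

Derivation (root first):
[→I] p3 ⊢ ((p2 ∧ p0) → (p3 ∨ p1))
  [∨I₁] p3, (p2 ∧ p0) ⊢ (p3 ∨ p1)
    [Wk] p3, (p2 ∧ p0) ⊢ p3
      [Ax] p3 ⊢ p3

Result: YES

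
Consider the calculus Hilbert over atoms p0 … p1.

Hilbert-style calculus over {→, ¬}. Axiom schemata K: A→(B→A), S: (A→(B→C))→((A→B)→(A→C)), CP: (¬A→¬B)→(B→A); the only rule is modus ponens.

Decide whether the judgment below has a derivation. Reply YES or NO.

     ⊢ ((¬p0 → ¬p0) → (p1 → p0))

Search for a countermodel by truth-table:
  v=00: Γ:[] Δ:[((¬p0 → ¬p0) → (p1 → p0))=T] refutes=False
  v=01: Γ:[] Δ:[((¬p0 → ¬p0) → (p1 → p0))=F] refutes=True  ← countermodel

Result: NO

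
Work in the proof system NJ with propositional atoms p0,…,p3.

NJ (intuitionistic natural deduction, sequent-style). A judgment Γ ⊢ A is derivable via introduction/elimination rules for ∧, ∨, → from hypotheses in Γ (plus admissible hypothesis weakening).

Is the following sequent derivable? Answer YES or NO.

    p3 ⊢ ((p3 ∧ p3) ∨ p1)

Derivation (root first):
[∨I₁] p3 ⊢ ((p3 ∧ p3) ∨ p1)
  [∧I] p3 ⊢ (p3 ∧ p3)
    [Ax] p3 ⊢ p3
    [Ax] p3 ⊢ p3

Result: YES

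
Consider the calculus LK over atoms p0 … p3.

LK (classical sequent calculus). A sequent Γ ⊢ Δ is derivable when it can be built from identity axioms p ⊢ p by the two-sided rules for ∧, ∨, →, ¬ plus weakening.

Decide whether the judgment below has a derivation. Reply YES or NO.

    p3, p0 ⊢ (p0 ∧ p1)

Truth-table refutation:
  v=0000: Γ:[p3=F, p0=F] Δ:[(p0 ∧ p1)=F] refutes=False
  v=0001: Γ:[p3=T, p0=F] Δ:[(p0 ∧ p1)=F] refutes=False
  v=0010: Γ:[p3=F, p0=F] Δ:[(p0 ∧ p1)=F] refutes=False
  v=0011: Γ:[p3=T, p0=F] Δ:[(p0 ∧ p1)=F] refutes=False
  v=0100: Γ:[p3=F, p0=F] Δ:[(p0 ∧ p1)=F] refutes=False
  v=0101: Γ:[p3=T, p0=F] Δ:[(p0 ∧ p1)=F] refutes=False
  v=0110: Γ:[p3=F, p0=F] Δ:[(p0 ∧ p1)=F] refutes=False
  v=0111: Γ:[p3=T, p0=F] Δ:[(p0 ∧ p1)=F] refutes=False
  v=1000: Γ:[p3=F, p0=T] Δ:[(p0 ∧ p1)=F] refutes=False
  v=1001: Γ:[p3=T, p0=T] Δ:[(p0 ∧ p1)=F] refutes=True  ← countermodel

Result: NO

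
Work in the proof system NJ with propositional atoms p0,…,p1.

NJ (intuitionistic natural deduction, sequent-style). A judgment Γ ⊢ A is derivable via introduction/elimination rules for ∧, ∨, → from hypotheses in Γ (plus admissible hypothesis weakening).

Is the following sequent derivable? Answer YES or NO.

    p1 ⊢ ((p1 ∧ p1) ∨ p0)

Derivation trace:
[∨I₁] p1 ⊢ ((p1 ∧ p1) ∨ p0)
  [∧I] p1 ⊢ (p1 ∧ p1)
    [Ax] p1 ⊢ p1
    [Ax] p1 ⊢ p1

Result: YES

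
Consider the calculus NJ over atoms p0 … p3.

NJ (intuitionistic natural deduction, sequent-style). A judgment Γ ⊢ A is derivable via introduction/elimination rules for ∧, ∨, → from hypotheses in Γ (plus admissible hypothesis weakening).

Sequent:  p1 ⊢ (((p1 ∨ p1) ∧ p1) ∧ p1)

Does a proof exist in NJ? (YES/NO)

Derivation trace:
[∧I] p1 ⊢ (((p1 ∨ p1) ∧ p1) ∧ p1)
  [∧I] p1 ⊢ ((p1 ∨ p1) ∧ p1)
    [∨I₁] p1 ⊢ (p1 ∨ p1)
      [Ax] p1 ⊢ p1
    [Ax] p1 ⊢ p1
  [Ax] p1 ⊢ p1

Result: YES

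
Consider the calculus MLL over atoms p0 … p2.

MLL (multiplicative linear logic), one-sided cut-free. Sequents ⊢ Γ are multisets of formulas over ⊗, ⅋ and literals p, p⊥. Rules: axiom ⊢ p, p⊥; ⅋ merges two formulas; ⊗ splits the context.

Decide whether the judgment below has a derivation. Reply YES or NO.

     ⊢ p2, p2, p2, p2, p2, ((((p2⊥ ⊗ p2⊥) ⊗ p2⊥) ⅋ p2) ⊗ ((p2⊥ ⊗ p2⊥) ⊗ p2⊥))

Derivation trace:
[⊗]  ⊢ p2, p2, p2, p2, p2, ((((p2⊥ ⊗ p2⊥) ⊗ p2⊥) ⅋ p2) ⊗ ((p2⊥ ⊗ p2⊥) ⊗ p2⊥))
  [⅋]  ⊢ p2, p2, (((p2⊥ ⊗ p2⊥) ⊗ p2⊥) ⅋ p2)
    [⊗]  ⊢ p2, p2, p2, ((p2⊥ ⊗ p2⊥) ⊗ p2⊥)
      [⊗]  ⊢ p2, p2, (p2⊥ ⊗ p2⊥)
        [Ax]  ⊢ p2, p2⊥
        [Ax]  ⊢ p2, p2⊥
      [Ax]  ⊢ p2, p2⊥
  [⊗]  ⊢ p2, p2, p2, ((p2⊥ ⊗ p2⊥) ⊗ p2⊥)
    [⊗]  ⊢ p2, p2, (p2⊥ ⊗ p2⊥)
      [Ax]  ⊢ p2, p2⊥
      [Ax]  ⊢ p2, p2⊥
    [Ax]  ⊢ p2, p2⊥

Result: YES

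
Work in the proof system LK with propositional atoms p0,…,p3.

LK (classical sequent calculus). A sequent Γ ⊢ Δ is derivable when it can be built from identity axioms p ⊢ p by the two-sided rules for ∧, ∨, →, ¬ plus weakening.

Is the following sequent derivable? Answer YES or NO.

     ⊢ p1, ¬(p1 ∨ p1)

Derivation trace:
[¬R]  ⊢ p1, ¬(p1 ∨ p1)
  [∨L] (p1 ∨ p1) ⊢ p1
    [Ax] p1 ⊢ p1
    [Ax] p1 ⊢ p1

Result: YES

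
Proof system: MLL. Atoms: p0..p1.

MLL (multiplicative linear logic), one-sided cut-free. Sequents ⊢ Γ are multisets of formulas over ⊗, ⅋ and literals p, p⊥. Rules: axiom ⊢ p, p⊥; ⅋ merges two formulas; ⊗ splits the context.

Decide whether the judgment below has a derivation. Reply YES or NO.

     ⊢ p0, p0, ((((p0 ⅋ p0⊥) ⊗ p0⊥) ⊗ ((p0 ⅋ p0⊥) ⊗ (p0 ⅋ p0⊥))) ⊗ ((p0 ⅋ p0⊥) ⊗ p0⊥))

Derivation (root first):
[⊗]  ⊢ p0, p0, ((((p0 ⅋ p0⊥) ⊗ p0⊥) ⊗ ((p0 ⅋ p0⊥) ⊗ (p0 ⅋ p0⊥))) ⊗ ((p0 ⅋ p0⊥) ⊗ p0⊥))
  [⊗]  ⊢ p0, (((p0 ⅋ p0⊥) ⊗ p0⊥) ⊗ ((p0 ⅋ p0⊥) ⊗ (p0 ⅋ p0⊥)))
    [⊗]  ⊢ p0, ((p0 ⅋ p0⊥) ⊗ p0⊥)
      [⅋]  ⊢ (p0 ⅋ p0⊥)
        [Ax]  ⊢ p0, p0⊥
      [Ax]  ⊢ p0, p0⊥
    [⊗]  ⊢ ((p0 ⅋ p0⊥) ⊗ (p0 ⅋ p0⊥))
      [⅋]  ⊢ (p0 ⅋ p0⊥)
        [Ax]  ⊢ p0, p0⊥
      [⅋]  ⊢ (p0 ⅋ p0⊥)
        [Ax]  ⊢ p0, p0⊥
  [⊗]  ⊢ p0, ((p0 ⅋ p0⊥) ⊗ p0⊥)
    [⅋]  ⊢ (p0 ⅋ p0⊥)
      [Ax]  ⊢ p0, p0⊥
    [Ax]  ⊢ p0, p0⊥

Result: YES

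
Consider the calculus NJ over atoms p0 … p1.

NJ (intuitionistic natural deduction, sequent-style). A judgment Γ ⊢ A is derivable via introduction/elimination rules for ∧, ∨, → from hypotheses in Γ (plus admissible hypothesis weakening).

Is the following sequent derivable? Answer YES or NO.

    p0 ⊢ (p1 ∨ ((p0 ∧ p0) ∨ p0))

Derivation (root first):
[∨I₂] p0 ⊢ (p1 ∨ ((p0 ∧ p0) ∨ p0))
  [∨I₁] p0 ⊢ ((p0 ∧ p0) ∨ p0)
    [∧I] p0 ⊢ (p0 ∧ p0)
      [Ax] p0 ⊢ p0
      [Ax] p0 ⊢ p0

Result: YES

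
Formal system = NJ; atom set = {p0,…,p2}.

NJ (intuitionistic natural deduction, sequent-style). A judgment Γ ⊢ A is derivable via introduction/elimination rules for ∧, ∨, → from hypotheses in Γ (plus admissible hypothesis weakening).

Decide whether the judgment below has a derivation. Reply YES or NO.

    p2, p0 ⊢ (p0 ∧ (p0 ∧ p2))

Derivation trace:
[∧I] p2, p0 ⊢ (p0 ∧ (p0 ∧ p2))
  [Ax] p0 ⊢ p0
  [∧I] p2, p0 ⊢ (p0 ∧ p2)
    [Ax] p0 ⊢ p0
    [Ax] p2 ⊢ p2

Result: YES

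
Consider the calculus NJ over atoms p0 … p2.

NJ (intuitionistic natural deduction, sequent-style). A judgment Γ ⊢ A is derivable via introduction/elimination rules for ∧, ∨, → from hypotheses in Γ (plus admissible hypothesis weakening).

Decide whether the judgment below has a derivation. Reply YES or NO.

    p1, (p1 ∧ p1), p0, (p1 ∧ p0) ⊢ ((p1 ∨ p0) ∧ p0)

Derivation (root first):
[Wk] p1, (p1 ∧ p1), p0, (p1 ∧ p0) ⊢ ((p1 ∨ p0) ∧ p0)
  [∧I] p1, (p1 ∧ p1), p0 ⊢ ((p1 ∨ p0) ∧ p0)
    [∨I₂] p0, (p1 ∧ p1) ⊢ (p1 ∨ p0)
      [Wk] p0, (p1 ∧ p1) ⊢ p0
        [Ax] p0 ⊢ p0
    [Wk] p0, p1 ⊢ p0
      [Ax] p0 ⊢ p0

Result: YES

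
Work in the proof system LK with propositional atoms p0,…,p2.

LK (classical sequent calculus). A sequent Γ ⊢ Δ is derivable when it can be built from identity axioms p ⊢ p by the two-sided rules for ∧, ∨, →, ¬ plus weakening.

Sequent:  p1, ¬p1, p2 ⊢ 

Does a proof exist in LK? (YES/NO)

Derivation trace:
[WL] p1, ¬p1, p2 ⊢ 
  [¬L] p1, ¬p1 ⊢ 
    [Ax] p1 ⊢ p1

Result: YES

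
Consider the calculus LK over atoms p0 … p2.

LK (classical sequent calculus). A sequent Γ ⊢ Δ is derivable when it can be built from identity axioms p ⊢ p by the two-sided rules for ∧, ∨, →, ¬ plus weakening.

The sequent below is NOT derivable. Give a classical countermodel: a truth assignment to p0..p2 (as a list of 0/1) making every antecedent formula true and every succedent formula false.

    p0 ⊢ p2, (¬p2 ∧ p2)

Truth-table refutation:
  v=000: Γ:[p0=F] Δ:[p2=F, (¬p2 ∧ p2)=F] refutes=False
  v=001: Γ:[p0=F] Δ:[p2=T, (¬p2 ∧ p2)=F] refutes=False
  v=010: Γ:[p0=F] Δ:[p2=F, (¬p2 ∧ p2)=F] refutes=False
  v=011: Γ:[p0=F] Δ:[p2=T, (¬p2 ∧ p2)=F] refutes=False
  v=100: Γ:[p0=T] Δ:[p2=F, (¬p2 ∧ p2)=F] refutes=True  ← countermodel

Result: [1, 0, 0]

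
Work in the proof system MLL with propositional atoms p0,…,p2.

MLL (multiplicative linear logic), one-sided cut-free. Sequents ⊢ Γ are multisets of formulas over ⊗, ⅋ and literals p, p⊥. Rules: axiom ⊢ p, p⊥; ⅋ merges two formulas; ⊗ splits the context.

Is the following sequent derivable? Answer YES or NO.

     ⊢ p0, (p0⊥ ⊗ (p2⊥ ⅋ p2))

Derivation (root first):
[⊗]  ⊢ p0, (p0⊥ ⊗ (p2⊥ ⅋ p2))
  [Ax]  ⊢ p0, p0⊥
  [⅋]  ⊢ (p2⊥ ⅋ p2)
    [Ax]  ⊢ p2, p2⊥

Result: YES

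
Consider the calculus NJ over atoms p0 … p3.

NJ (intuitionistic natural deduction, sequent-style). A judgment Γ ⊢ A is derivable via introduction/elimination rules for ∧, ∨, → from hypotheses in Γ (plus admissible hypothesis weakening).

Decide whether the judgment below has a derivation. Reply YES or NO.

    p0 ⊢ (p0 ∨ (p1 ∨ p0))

Derivation (root first):
[∨I₂] p0 ⊢ (p0 ∨ (p1 ∨ p0))
  [∨I₂] p0 ⊢ (p1 ∨ p0)
    [Ax] p0 ⊢ p0

Result: YES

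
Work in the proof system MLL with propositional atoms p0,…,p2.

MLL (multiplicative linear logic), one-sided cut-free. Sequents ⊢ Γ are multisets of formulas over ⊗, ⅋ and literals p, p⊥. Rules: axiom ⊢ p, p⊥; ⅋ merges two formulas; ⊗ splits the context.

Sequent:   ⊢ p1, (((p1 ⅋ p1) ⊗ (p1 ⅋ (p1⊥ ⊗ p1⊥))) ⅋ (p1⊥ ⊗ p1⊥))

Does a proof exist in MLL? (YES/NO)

Derivation trace:
[⅋]  ⊢ p1, (((p1 ⅋ p1) ⊗ (p1 ⅋ (p1⊥ ⊗ p1⊥))) ⅋ (p1⊥ ⊗ p1⊥))
  [⊗]  ⊢ (p1⊥ ⊗ p1⊥), p1, ((p1 ⅋ p1) ⊗ (p1 ⅋ (p1⊥ ⊗ p1⊥)))
    [⅋]  ⊢ (p1⊥ ⊗ p1⊥), (p1 ⅋ p1)
      [⊗]  ⊢ p1, p1, (p1⊥ ⊗ p1⊥)
        [Ax]  ⊢ p1, p1⊥
        [Ax]  ⊢ p1, p1⊥
    [⅋]  ⊢ p1, (p1 ⅋ (p1⊥ ⊗ p1⊥))
      [⊗]  ⊢ p1, p1, (p1⊥ ⊗ p1⊥)
        [Ax]  ⊢ p1, p1⊥
        [Ax]  ⊢ p1, p1⊥

Result: YES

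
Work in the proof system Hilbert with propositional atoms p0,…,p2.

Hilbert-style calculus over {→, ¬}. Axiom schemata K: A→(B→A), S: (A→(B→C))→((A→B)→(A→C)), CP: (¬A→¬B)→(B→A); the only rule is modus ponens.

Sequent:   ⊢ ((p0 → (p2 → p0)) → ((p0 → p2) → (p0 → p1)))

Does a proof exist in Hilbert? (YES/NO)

Truth-table refutation:
  v=000: Γ:[] Δ:[((p0 → (p2 → p0)) → ((p0 → p2) → (p0 → p1)))=T] refutes=False
  v=001: Γ:[] Δ:[((p0 → (p2 → p0)) → ((p0 → p2) → (p0 → p1)))=T] refutes=False
  v=010: Γ:[] Δ:[((p0 → (p2 → p0)) → ((p0 → p2) → (p0 → p1)))=T] refutes=False
  v=011: Γ:[] Δ:[((p0 → (p2 → p0)) → ((p0 → p2) → (p0 → p1)))=T] refutes=False
  v=100: Γ:[] Δ:[((p0 → (p2 → p0)) → ((p0 → p2) → (p0 → p1)))=T] refutes=False
  v=101: Γ:[] Δ:[((p0 → (p2 → p0)) → ((p0 → p2) → (p0 → p1)))=F] refutes=True  ← countermodel

Result: NO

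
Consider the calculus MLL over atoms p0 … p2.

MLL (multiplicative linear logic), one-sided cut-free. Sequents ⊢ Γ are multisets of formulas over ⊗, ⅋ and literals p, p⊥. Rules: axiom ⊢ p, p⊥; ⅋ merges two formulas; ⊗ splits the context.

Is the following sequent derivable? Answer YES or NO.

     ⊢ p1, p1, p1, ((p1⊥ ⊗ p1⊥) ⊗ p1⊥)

Derivation (root first):
[⊗]  ⊢ p1, p1, p1, ((p1⊥ ⊗ p1⊥) ⊗ p1⊥)
  [⊗]  ⊢ p1, p1, (p1⊥ ⊗ p1⊥)
    [Ax]  ⊢ p1, p1⊥
    [Ax]  ⊢ p1, p1⊥
  [Ax]  ⊢ p1, p1⊥

Result: YES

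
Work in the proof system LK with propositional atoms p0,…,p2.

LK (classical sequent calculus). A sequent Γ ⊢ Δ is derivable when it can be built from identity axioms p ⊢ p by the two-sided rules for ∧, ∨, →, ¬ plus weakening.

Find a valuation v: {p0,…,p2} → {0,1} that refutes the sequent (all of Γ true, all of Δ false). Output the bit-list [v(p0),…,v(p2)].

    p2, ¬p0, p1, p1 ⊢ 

Truth-table refutation:
  v=000: Γ:[p2=F, ¬p0=T, p1=F, p1=F] Δ:[] refutes=False
  v=001: Γ:[p2=T, ¬p0=T, p1=F, p1=F] Δ:[] refutes=False
  v=010: Γ:[p2=F, ¬p0=T, p1=T, p1=T] Δ:[] refutes=False
  v=011: Γ:[p2=T, ¬p0=T, p1=T, p1=T] Δ:[] refutes=True  ← countermodel

Result: [0, 1, 1]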